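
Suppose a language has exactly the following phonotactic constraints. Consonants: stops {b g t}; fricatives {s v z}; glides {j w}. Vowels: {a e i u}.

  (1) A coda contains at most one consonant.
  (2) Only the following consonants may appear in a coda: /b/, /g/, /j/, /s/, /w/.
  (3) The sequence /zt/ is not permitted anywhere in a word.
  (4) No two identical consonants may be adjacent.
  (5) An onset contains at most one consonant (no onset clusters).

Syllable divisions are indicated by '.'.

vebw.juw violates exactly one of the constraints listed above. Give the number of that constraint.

1

vebw.juw: syllable 1 coda /bw/ has 2 consonants (> 1).
This is a violation of constraint 1: "A coda contains at most one consonant."
The remaining constraints (2, 3, 4, 5) are satisfied.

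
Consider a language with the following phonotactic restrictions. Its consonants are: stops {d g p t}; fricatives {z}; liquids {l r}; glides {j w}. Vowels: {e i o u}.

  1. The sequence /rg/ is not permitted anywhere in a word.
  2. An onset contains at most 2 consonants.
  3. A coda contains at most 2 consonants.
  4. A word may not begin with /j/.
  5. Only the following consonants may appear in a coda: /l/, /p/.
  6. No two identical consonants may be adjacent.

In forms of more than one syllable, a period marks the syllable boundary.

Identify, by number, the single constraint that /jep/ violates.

4

/jep/: word begins with /j/.
This is a violation of constraint 4: "A word may not begin with /j/."
The remaining constraints (1, 2, 3, 5, 6) are satisfied.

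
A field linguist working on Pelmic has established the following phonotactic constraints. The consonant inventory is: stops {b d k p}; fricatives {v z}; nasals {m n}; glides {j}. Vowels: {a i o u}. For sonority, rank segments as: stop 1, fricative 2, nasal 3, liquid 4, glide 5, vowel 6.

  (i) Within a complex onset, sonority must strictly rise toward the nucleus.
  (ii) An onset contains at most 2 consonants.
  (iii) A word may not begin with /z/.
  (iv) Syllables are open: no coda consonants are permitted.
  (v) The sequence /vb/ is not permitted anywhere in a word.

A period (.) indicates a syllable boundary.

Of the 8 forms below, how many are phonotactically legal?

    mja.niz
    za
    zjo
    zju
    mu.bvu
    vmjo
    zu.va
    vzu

1

mja.niz — violates constraint (iv): syllable 2 coda /z/ has 1 consonant (> 0) → phonotactically illegal
za — violates constraint (iii): word begins with /z/ → phonotactically illegal
zjo — violates constraint (iii): word begins with /z/ → phonotactically illegal
zju — violates constraint (iii): word begins with /z/ → phonotactically illegal
mu.bvu — σ1 onset /m/, coda /∅/ ok; σ2 onset /bv/ (1→2 rises), coda /∅/ ok → phonotactically legal
vmjo — violates constraint (ii): syllable 1 onset /vmj/ has 3 consonants (> 2) → phonotactically illegal
zu.va — violates constraint (iii): word begins with /z/ → phonotactically illegal
vzu — violates constraint (i): syllable 1 onset /vz/: /v/ (fricative, 2) → /z/ (fricative, 2) does not rise → phonotactically illegal
Phonotactically legal: mu.bvu → 1.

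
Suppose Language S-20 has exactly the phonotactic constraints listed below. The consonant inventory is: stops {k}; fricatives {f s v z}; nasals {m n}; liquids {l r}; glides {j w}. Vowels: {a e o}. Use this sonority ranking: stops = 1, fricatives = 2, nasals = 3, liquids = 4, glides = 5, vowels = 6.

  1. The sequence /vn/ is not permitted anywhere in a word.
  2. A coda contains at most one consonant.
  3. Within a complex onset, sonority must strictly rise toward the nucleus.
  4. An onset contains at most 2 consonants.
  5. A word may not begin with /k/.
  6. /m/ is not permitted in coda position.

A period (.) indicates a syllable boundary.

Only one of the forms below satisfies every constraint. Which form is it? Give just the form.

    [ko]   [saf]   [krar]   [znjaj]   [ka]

[saf]

[ko] — violates constraint 5: word begins with /k/ → not permitted
[saf] — σ1 onset /s/, coda /f/ ok → permitted
[krar] — violates constraint 5: word begins with /k/ → not permitted
[znjaj] — violates constraint 4: syllable 1 onset /znj/ has 3 consonants (> 2) → not permitted
[ka] — violates constraint 5: word begins with /k/ → not permitted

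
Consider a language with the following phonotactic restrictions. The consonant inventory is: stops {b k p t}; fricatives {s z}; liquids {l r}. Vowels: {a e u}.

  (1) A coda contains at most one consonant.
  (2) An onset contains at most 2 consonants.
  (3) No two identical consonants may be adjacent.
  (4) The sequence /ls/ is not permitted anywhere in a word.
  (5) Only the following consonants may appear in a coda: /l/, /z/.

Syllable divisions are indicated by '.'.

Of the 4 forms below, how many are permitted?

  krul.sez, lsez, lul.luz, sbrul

krul.sez — violates constraint 4: contains banned sequence /ls/ → not permitted
lsez — violates constraint 4: contains banned sequence /ls/ → not permitted
lul.luz — violates constraint 3: adjacent identical consonants /ll/ → not permitted
sbrul — violates constraint 2: syllable 1 onset /sbr/ has 3 consonants (> 2) → not permitted
No form is permitted → 0.

0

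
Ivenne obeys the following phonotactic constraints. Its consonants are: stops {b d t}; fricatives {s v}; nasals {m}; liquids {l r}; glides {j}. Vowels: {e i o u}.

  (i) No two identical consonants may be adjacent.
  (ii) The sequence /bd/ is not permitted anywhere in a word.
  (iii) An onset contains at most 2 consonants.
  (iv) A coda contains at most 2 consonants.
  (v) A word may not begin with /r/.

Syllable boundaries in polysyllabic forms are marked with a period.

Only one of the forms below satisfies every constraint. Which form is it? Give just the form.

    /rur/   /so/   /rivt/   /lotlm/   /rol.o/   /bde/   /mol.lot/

/rur/ — violates constraint (v): word begins with /r/ → phonotactically illegal
/so/ — σ1 onset /s/, coda /∅/ ok → phonotactically legal
/rivt/ — violates constraint (v): word begins with /r/ → phonotactically illegal
/lotlm/ — violates constraint (iv): syllable 1 coda /tlm/ has 3 consonants (> 2) → phonotactically illegal
/rol.o/ — violates constraint (v): word begins with /r/ → phonotactically illegal
/bde/ — violates constraint (ii): contains banned sequence /bd/ → phonotactically illegal
/mol.lot/ — violates constraint (i): adjacent identical consonants /ll/ → phonotactically illegal

/so/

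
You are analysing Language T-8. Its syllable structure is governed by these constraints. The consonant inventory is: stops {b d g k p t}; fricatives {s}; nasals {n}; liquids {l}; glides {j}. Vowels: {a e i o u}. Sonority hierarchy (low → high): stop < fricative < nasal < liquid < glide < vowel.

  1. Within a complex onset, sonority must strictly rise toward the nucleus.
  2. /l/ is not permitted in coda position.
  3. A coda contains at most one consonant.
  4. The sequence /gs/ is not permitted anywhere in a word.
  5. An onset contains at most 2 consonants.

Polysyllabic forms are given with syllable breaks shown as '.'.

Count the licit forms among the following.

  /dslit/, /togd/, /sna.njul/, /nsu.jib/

0

/dslit/ — violates constraint 5: syllable 1 onset /dsl/ has 3 consonants (> 2) → illicit
/togd/ — violates constraint 3: syllable 1 coda /gd/ has 2 consonants (> 1) → illicit
/sna.njul/ — violates constraint 2: syllable 2 coda contains /l/ → illicit
/nsu.jib/ — violates constraint 1: syllable 1 onset /ns/: /n/ (nasal, 3) → /s/ (fricative, 2) does not rise → illicit
No form is licit → 0.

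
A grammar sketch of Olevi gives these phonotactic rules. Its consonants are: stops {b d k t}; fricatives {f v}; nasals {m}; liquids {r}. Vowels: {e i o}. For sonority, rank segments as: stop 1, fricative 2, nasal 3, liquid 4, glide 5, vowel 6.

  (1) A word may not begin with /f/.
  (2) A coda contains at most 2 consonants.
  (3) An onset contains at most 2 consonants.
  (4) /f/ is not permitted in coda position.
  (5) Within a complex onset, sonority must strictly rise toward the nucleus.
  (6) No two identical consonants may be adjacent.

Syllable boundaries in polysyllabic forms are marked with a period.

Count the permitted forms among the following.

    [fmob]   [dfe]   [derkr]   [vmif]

[fmob] — violates constraint 1: word begins with /f/ → not permitted
[dfe] — σ1 onset /df/ (1→2 rises), coda /∅/ ok → permitted
[derkr] — violates constraint 2: syllable 1 coda /rkr/ has 3 consonants (> 2) → not permitted
[vmif] — violates constraint 4: syllable 1 coda contains /f/ → not permitted
Permitted: [dfe] → 1.

1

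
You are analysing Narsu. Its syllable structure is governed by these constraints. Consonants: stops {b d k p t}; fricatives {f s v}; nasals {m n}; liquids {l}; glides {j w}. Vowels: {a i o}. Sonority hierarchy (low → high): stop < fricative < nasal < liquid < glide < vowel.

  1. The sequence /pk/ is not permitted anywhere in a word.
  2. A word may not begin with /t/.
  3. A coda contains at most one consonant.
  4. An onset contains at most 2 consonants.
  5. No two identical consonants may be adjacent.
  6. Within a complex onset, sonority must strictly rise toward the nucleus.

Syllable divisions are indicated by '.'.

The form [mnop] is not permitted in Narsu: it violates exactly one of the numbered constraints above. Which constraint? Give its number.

6

[mnop]: syllable 1 onset /mn/: /m/ (nasal, 3) → /n/ (nasal, 3) does not rise.
This is a violation of constraint 6: "Within a complex onset, sonority must strictly rise toward the nucleus."
The remaining constraints (1, 2, 3, 4, 5) are satisfied.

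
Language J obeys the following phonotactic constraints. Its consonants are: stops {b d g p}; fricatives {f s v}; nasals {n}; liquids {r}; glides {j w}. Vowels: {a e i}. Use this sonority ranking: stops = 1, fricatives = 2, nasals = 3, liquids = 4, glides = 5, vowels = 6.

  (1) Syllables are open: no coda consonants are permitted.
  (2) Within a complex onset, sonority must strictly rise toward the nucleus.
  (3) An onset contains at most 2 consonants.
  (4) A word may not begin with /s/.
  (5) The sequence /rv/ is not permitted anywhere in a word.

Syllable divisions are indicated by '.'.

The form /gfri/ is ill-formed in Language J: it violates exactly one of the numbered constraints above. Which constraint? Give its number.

3

/gfri/: syllable 1 onset /gfr/ has 3 consonants (> 2).
This is a violation of constraint 3: "An onset contains at most 2 consonants."
The remaining constraints (1, 2, 4, 5) are satisfied.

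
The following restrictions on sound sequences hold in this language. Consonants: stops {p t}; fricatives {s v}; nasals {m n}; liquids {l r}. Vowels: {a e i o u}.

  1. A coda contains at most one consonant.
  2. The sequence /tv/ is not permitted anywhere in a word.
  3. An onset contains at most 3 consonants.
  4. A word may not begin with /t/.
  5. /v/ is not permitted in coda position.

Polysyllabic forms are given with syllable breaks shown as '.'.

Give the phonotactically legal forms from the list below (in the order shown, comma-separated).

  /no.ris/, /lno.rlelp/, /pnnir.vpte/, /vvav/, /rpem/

/no.ris/, /pnnir.vpte/, /rpem/

/no.ris/ — σ1 onset /n/, coda /∅/ ok; σ2 onset /r/, coda /s/ ok → phonotactically legal
/lno.rlelp/ — violates constraint 1: syllable 2 coda /lp/ has 2 consonants (> 1) → phonotactically illegal
/pnnir.vpte/ — σ1 onset /pnn/ (3C), coda /r/ ok; σ2 onset /vpt/ (3C), coda /∅/ ok → phonotactically legal
/vvav/ — violates constraint 5: syllable 1 coda contains /v/ → phonotactically illegal
/rpem/ — σ1 onset /rp/ (2C), coda /m/ ok → phonotactically legal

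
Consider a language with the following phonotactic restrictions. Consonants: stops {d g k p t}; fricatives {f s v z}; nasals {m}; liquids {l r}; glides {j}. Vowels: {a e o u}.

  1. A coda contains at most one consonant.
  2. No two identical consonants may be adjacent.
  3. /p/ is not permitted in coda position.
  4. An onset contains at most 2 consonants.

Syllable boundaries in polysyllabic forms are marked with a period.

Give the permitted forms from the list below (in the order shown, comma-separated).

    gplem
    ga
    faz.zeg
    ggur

gplem — violates constraint 4: syllable 1 onset /gpl/ has 3 consonants (> 2) → not permitted
ga — σ1 onset /g/, coda /∅/ ok → permitted
faz.zeg — violates constraint 2: adjacent identical consonants /zz/ → not permitted
ggur — violates constraint 2: adjacent identical consonants /gg/ → not permitted

ga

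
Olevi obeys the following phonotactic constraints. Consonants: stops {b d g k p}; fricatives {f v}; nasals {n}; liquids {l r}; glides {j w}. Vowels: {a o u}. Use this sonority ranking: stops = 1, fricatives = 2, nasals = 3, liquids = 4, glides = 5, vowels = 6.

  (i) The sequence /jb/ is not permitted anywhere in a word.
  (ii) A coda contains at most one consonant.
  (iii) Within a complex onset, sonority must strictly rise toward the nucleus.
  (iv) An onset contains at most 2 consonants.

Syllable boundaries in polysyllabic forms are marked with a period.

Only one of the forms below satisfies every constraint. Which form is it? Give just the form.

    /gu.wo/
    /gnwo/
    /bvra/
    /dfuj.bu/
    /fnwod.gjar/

/gu.wo/

/gu.wo/ — σ1 onset /g/, coda /∅/ ok; σ2 onset /w/, coda /∅/ ok → permitted
/gnwo/ — violates constraint (iv): syllable 1 onset /gnw/ has 3 consonants (> 2) → not permitted
/bvra/ — violates constraint (iv): syllable 1 onset /bvr/ has 3 consonants (> 2) → not permitted
/dfuj.bu/ — violates constraint (i): contains banned sequence /jb/ → not permitted
/fnwod.gjar/ — violates constraint (iv): syllable 1 onset /fnw/ has 3 consonants (> 2) → not permitted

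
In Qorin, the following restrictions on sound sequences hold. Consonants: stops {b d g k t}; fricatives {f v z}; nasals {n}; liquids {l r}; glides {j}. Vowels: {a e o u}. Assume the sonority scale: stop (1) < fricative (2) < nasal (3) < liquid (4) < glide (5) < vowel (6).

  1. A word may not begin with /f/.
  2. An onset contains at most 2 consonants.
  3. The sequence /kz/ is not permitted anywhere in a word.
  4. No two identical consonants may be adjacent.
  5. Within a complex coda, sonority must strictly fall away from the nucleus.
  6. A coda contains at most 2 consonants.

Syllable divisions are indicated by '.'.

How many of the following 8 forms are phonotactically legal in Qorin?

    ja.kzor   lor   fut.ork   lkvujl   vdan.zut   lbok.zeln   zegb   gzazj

2

ja.kzor — violates constraint 3: contains banned sequence /kz/ → phonotactically illegal
lor — σ1 onset /l/, coda /r/ ok → phonotactically legal
fut.ork — violates constraint 1: word begins with /f/ → phonotactically illegal
lkvujl — violates constraint 2: syllable 1 onset /lkv/ has 3 consonants (> 2) → phonotactically illegal
vdan.zut — σ1 onset /vd/ (2C), coda /n/ ok; σ2 onset /z/, coda /t/ ok → phonotactically legal
lbok.zeln — violates constraint 3: contains banned sequence /kz/ → phonotactically illegal
zegb — violates constraint 5: syllable 1 coda /gb/: /g/ (stop, 1) → /b/ (stop, 1) does not fall → phonotactically illegal
gzazj — violates constraint 5: syllable 1 coda /zj/: /z/ (fricative, 2) → /j/ (glide, 5) does not fall → phonotactically illegal
Phonotactically legal: lor, vdan.zut → 2.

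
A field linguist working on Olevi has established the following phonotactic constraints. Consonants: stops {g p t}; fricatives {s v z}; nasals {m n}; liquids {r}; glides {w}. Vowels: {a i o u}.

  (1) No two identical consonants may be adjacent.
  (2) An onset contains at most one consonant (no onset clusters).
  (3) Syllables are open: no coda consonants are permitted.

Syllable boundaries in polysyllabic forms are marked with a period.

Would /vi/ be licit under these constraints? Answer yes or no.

yes

/vi/ — σ1 onset /v/, coda /∅/ ok → licit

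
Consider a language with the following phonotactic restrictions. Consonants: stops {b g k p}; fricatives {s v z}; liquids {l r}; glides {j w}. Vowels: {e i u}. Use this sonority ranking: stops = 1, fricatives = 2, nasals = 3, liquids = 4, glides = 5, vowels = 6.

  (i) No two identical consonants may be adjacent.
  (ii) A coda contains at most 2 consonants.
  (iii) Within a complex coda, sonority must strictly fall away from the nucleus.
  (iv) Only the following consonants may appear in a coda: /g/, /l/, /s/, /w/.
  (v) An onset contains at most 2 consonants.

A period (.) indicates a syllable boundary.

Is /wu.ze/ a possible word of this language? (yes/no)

yes

/wu.ze/ — σ1 onset /w/, coda /∅/ ok; σ2 onset /z/, coda /∅/ ok → licit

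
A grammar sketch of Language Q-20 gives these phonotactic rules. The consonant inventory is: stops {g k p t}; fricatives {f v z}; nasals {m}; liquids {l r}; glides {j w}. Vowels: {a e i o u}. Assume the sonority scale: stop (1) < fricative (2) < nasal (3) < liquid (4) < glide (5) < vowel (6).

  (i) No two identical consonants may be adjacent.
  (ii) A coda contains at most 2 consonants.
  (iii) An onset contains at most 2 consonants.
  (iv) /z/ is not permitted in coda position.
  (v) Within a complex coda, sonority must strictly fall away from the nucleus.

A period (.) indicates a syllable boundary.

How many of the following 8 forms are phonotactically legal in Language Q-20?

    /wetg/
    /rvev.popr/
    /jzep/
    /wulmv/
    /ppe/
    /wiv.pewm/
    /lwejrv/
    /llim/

/wetg/ — violates constraint (v): syllable 1 coda /tg/: /t/ (stop, 1) → /g/ (stop, 1) does not fall → phonotactically illegal
/rvev.popr/ — violates constraint (v): syllable 2 coda /pr/: /p/ (stop, 1) → /r/ (liquid, 4) does not fall → phonotactically illegal
/jzep/ — σ1 onset /jz/ (2C), coda /p/ ok → phonotactically legal
/wulmv/ — violates constraint (ii): syllable 1 coda /lmv/ has 3 consonants (> 2) → phonotactically illegal
/ppe/ — violates constraint (i): adjacent identical consonants /pp/ → phonotactically illegal
/wiv.pewm/ — σ1 onset /w/, coda /v/ ok; σ2 onset /p/, coda /wm/ (5→3 falls) ok → phonotactically legal
/lwejrv/ — violates constraint (ii): syllable 1 coda /jrv/ has 3 consonants (> 2) → phonotactically illegal
/llim/ — violates constraint (i): adjacent identical consonants /ll/ → phonotactically illegal
Phonotactically legal: /jzep/, /wiv.pewm/ → 2.

2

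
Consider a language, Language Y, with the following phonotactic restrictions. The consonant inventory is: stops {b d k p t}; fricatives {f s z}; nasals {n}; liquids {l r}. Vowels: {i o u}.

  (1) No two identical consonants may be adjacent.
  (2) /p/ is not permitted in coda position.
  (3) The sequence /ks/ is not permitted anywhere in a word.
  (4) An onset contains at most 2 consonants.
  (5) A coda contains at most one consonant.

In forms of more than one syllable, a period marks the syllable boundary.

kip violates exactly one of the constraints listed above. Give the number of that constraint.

kip: syllable 1 coda contains /p/.
This is a violation of constraint 2: "/p/ is not permitted in coda position."
The remaining constraints (1, 3, 4, 5) are satisfied.

2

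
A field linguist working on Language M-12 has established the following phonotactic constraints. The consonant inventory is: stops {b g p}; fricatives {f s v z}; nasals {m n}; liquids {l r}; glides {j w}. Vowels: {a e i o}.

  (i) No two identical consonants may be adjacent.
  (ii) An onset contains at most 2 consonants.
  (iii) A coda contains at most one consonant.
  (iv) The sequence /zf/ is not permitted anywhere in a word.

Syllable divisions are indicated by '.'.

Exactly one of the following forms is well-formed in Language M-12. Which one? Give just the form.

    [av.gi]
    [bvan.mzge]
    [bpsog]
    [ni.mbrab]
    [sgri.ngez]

[av.gi]

[av.gi] — σ1 onset /∅/, coda /v/ ok; σ2 onset /g/, coda /∅/ ok → well-formed
[bvan.mzge] — violates constraint (ii): syllable 2 onset /mzg/ has 3 consonants (> 2) → ill-formed
[bpsog] — violates constraint (ii): syllable 1 onset /bps/ has 3 consonants (> 2) → ill-formed
[ni.mbrab] — violates constraint (ii): syllable 2 onset /mbr/ has 3 consonants (> 2) → ill-formed
[sgri.ngez] — violates constraint (ii): syllable 1 onset /sgr/ has 3 consonants (> 2) → ill-formed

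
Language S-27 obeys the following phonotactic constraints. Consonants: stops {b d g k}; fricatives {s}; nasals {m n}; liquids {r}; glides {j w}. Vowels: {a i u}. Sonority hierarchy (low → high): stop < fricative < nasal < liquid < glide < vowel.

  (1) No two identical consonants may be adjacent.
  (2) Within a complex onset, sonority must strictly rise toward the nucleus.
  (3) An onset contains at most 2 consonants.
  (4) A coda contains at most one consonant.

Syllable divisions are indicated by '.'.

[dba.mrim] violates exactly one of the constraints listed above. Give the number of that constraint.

[dba.mrim]: syllable 1 onset /db/: /d/ (stop, 1) → /b/ (stop, 1) does not rise.
This is a violation of constraint 2: "Within a complex onset, sonority must strictly rise toward the nucleus."
The remaining constraints (1, 3, 4) are satisfied.

2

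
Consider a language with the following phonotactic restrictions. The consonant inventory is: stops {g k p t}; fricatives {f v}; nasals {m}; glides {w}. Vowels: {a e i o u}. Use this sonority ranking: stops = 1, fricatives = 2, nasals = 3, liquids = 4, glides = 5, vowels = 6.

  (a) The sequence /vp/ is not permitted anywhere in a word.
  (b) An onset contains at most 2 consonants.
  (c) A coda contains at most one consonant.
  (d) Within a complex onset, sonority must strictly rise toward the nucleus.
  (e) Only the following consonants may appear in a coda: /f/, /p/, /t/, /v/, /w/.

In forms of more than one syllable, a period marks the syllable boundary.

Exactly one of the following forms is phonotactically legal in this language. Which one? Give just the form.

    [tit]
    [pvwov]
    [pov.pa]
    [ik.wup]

[tit]

[tit] — σ1 onset /t/, coda /t/ ok → phonotactically legal
[pvwov] — violates constraint (b): syllable 1 onset /pvw/ has 3 consonants (> 2) → phonotactically illegal
[pov.pa] — violates constraint (a): contains banned sequence /vp/ → phonotactically illegal
[ik.wup] — violates constraint (e): syllable 1 coda contains /k/, which is not a licensed coda consonant → phonotactically illegal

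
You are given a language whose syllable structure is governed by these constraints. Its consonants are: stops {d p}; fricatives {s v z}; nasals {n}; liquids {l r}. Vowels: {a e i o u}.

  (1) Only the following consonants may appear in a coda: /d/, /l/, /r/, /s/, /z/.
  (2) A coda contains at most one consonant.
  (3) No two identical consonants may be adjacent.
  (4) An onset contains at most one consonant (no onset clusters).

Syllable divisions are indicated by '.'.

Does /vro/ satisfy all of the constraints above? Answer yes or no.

/vro/ — violates constraint 4: syllable 1 onset /vr/ has 2 consonants (> 1) → illicit

no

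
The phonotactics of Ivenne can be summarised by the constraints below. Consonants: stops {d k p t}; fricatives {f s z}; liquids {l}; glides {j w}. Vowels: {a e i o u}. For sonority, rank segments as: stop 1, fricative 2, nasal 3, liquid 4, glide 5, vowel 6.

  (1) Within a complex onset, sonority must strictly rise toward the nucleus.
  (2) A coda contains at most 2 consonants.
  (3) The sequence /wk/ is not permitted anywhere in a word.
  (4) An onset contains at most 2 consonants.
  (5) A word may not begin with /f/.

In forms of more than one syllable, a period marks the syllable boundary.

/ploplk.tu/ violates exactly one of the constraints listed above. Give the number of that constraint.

/ploplk.tu/: syllable 1 coda /plk/ has 3 consonants (> 2).
This is a violation of constraint 2: "A coda contains at most 2 consonants."
The remaining constraints (1, 3, 4, 5) are satisfied.

2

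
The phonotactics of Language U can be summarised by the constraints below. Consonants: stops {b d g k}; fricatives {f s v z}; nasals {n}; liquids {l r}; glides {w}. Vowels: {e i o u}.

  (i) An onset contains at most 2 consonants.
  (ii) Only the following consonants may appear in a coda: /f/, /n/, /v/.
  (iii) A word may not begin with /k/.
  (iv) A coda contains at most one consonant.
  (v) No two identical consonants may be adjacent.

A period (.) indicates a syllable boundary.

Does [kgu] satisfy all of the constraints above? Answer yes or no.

no

[kgu] — violates constraint (iii): word begins with /k/ → phonotactically illegal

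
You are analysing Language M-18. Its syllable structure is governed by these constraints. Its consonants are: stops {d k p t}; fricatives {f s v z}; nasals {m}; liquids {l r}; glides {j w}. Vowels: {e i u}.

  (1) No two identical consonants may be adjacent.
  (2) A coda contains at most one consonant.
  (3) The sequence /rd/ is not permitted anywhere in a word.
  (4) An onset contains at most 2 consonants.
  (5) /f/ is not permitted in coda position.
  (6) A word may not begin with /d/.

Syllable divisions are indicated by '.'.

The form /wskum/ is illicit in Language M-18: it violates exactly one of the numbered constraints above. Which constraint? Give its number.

/wskum/: syllable 1 onset /wsk/ has 3 consonants (> 2).
This is a violation of constraint 4: "An onset contains at most 2 consonants."
The remaining constraints (1, 2, 3, 5, 6) are satisfied.

4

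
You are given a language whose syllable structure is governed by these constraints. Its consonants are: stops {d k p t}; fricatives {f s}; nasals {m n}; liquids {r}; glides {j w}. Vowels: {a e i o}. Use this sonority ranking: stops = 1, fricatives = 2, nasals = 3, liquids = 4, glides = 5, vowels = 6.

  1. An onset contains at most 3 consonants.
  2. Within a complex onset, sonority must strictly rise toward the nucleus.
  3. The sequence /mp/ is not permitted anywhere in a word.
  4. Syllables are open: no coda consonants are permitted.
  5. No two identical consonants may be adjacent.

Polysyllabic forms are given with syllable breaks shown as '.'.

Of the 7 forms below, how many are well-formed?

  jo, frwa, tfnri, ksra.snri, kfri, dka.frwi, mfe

jo — σ1 onset /j/, coda /∅/ ok → well-formed
frwa — σ1 onset /frw/ (2→4→5 rises), coda /∅/ ok → well-formed
tfnri — violates constraint 1: syllable 1 onset /tfnr/ has 4 consonants (> 3) → ill-formed
ksra.snri — σ1 onset /ksr/ (1→2→4 rises), coda /∅/ ok; σ2 onset /snr/ (2→3→4 rises), coda /∅/ ok → well-formed
kfri — σ1 onset /kfr/ (1→2→4 rises), coda /∅/ ok → well-formed
dka.frwi — violates constraint 2: syllable 1 onset /dk/: /d/ (stop, 1) → /k/ (stop, 1) does not rise → ill-formed
mfe — violates constraint 2: syllable 1 onset /mf/: /m/ (nasal, 3) → /f/ (fricative, 2) does not rise → ill-formed
Well-formed: jo, frwa, ksra.snri, kfri → 4.

4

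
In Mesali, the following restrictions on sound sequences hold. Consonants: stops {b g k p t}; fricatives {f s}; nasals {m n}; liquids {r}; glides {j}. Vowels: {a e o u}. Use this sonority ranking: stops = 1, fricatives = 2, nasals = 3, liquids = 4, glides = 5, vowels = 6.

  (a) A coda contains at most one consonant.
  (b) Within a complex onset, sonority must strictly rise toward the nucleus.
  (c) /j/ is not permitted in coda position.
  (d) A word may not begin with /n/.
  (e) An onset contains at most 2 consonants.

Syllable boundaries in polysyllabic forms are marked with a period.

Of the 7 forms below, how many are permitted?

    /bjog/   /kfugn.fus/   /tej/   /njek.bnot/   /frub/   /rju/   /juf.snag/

4

/bjog/ — σ1 onset /bj/ (1→5 rises), coda /g/ ok → permitted
/kfugn.fus/ — violates constraint (a): syllable 1 coda /gn/ has 2 consonants (> 1) → not permitted
/tej/ — violates constraint (c): syllable 1 coda contains /j/ → not permitted
/njek.bnot/ — violates constraint (d): word begins with /n/ → not permitted
/frub/ — σ1 onset /fr/ (2→4 rises), coda /b/ ok → permitted
/rju/ — σ1 onset /rj/ (4→5 rises), coda /∅/ ok → permitted
/juf.snag/ — σ1 onset /j/, coda /f/ ok; σ2 onset /sn/ (2→3 rises), coda /g/ ok → permitted
Permitted: /bjog/, /frub/, /rju/, /juf.snag/ → 4.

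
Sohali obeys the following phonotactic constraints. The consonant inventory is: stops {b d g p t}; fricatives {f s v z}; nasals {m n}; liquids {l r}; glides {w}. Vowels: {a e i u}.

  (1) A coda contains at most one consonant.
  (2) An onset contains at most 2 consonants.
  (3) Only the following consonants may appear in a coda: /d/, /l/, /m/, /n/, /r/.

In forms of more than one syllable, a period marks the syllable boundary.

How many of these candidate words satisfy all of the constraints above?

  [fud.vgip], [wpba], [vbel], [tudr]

[fud.vgip] — violates constraint 3: syllable 2 coda contains /p/, which is not a licensed coda consonant → phonotactically illegal
[wpba] — violates constraint 2: syllable 1 onset /wpb/ has 3 consonants (> 2) → phonotactically illegal
[vbel] — σ1 onset /vb/ (2C), coda /l/ ok → phonotactically legal
[tudr] — violates constraint 1: syllable 1 coda /dr/ has 2 consonants (> 1) → phonotactically illegal
Phonotactically legal: [vbel] → 1.

1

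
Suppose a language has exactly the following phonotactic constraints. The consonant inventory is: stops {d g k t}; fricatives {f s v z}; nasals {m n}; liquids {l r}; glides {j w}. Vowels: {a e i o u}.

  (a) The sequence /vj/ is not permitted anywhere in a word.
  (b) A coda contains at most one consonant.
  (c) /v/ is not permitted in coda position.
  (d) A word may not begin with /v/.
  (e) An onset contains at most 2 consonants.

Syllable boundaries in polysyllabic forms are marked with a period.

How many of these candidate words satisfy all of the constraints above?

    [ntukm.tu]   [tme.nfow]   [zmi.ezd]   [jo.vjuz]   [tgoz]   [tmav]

[ntukm.tu] — violates constraint (b): syllable 1 coda /km/ has 2 consonants (> 1) → not permitted
[tme.nfow] — σ1 onset /tm/ (2C), coda /∅/ ok; σ2 onset /nf/ (2C), coda /w/ ok → permitted
[zmi.ezd] — violates constraint (b): syllable 2 coda /zd/ has 2 consonants (> 1) → not permitted
[jo.vjuz] — violates constraint (a): contains banned sequence /vj/ → not permitted
[tgoz] — σ1 onset /tg/ (2C), coda /z/ ok → permitted
[tmav] — violates constraint (c): syllable 1 coda contains /v/ → not permitted
Permitted: [tme.nfow], [tgoz] → 2.

2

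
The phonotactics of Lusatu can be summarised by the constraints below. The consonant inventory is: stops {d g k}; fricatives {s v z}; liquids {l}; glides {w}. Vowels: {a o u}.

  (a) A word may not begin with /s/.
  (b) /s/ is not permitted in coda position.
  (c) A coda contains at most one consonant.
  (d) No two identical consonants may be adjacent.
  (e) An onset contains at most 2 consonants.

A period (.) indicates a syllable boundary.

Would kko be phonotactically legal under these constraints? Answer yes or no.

no

kko — violates constraint (d): adjacent identical consonants /kk/ → phonotactically illegal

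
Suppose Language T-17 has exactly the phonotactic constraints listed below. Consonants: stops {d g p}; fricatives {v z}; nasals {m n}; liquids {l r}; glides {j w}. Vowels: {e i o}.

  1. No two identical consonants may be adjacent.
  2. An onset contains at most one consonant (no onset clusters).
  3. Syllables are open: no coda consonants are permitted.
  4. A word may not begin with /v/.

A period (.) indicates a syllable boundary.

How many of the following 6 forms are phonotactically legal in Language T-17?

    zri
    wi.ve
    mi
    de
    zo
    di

zri — violates constraint 2: syllable 1 onset /zr/ has 2 consonants (> 1) → phonotactically illegal
wi.ve — σ1 onset /w/, coda /∅/ ok; σ2 onset /v/, coda /∅/ ok → phonotactically legal
mi — σ1 onset /m/, coda /∅/ ok → phonotactically legal
de — σ1 onset /d/, coda /∅/ ok → phonotactically legal
zo — σ1 onset /z/, coda /∅/ ok → phonotactically legal
di — σ1 onset /d/, coda /∅/ ok → phonotactically legal
Phonotactically legal: wi.ve, mi, de, zo, di → 5.

5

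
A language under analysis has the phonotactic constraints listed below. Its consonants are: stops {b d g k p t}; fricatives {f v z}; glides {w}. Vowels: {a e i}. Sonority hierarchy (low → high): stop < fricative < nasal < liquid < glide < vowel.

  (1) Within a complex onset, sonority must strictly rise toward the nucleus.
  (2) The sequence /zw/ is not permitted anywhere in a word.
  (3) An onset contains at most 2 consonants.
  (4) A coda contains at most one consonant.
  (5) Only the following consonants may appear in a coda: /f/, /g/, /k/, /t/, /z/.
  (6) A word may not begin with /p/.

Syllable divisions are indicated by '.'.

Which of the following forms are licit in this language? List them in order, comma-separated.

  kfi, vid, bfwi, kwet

kfi — σ1 onset /kf/ (1→2 rises), coda /∅/ ok → licit
vid — violates constraint 5: syllable 1 coda contains /d/, which is not a licensed coda consonant → illicit
bfwi — violates constraint 3: syllable 1 onset /bfw/ has 3 consonants (> 2) → illicit
kwet — σ1 onset /kw/ (1→5 rises), coda /t/ ok → licit

kfi, kwet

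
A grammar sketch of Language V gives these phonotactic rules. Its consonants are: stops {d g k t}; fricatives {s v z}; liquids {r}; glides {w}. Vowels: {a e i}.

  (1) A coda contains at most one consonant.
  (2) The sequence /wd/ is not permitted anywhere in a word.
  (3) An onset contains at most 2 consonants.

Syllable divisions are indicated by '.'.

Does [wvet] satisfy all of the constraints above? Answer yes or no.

[wvet] — σ1 onset /wv/ (2C), coda /t/ ok → permitted

yes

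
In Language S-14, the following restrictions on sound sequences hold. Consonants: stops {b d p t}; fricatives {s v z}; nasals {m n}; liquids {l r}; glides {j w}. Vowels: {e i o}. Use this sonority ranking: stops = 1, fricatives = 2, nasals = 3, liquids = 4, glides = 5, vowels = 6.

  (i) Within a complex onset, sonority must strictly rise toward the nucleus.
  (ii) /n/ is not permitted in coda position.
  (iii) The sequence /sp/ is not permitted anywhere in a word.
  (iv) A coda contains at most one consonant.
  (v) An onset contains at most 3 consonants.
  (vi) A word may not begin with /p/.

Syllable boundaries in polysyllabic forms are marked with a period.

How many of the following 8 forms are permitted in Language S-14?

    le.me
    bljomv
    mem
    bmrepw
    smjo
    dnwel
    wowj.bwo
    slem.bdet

le.me — σ1 onset /l/, coda /∅/ ok; σ2 onset /m/, coda /∅/ ok → permitted
bljomv — violates constraint (iv): syllable 1 coda /mv/ has 2 consonants (> 1) → not permitted
mem — σ1 onset /m/, coda /m/ ok → permitted
bmrepw — violates constraint (iv): syllable 1 coda /pw/ has 2 consonants (> 1) → not permitted
smjo — σ1 onset /smj/ (2→3→5 rises), coda /∅/ ok → permitted
dnwel — σ1 onset /dnw/ (1→3→5 rises), coda /l/ ok → permitted
wowj.bwo — violates constraint (iv): syllable 1 coda /wj/ has 2 consonants (> 1) → not permitted
slem.bdet — violates constraint (i): syllable 2 onset /bd/: /b/ (stop, 1) → /d/ (stop, 1) does not rise → not permitted
Permitted: le.me, mem, smjo, dnwel → 4.

4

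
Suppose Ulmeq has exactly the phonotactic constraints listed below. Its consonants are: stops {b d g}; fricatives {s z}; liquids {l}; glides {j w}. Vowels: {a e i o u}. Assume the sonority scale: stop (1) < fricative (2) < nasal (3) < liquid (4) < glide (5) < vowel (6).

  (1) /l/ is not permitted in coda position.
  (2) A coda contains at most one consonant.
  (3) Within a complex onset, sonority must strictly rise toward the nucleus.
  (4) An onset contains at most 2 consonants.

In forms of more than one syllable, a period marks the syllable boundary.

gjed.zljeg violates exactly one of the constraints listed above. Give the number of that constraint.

4

gjed.zljeg: syllable 2 onset /zlj/ has 3 consonants (> 2).
This is a violation of constraint 4: "An onset contains at most 2 consonants."
The remaining constraints (1, 2, 3) are satisfied.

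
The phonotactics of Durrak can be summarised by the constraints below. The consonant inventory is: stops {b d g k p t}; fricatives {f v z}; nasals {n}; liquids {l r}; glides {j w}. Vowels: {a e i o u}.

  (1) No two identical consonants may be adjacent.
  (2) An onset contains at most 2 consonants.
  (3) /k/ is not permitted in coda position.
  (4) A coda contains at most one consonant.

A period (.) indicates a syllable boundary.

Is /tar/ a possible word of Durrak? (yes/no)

yes

/tar/ — σ1 onset /t/, coda /r/ ok → phonotactically legal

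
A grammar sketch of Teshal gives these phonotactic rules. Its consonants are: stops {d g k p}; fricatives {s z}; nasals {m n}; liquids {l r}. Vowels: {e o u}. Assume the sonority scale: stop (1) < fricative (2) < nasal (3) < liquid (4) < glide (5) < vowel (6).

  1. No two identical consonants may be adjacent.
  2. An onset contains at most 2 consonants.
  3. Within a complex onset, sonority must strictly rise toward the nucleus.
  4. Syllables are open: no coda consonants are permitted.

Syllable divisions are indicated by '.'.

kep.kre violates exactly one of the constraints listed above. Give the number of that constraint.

kep.kre: syllable 1 coda /p/ has 1 consonant (> 0).
This is a violation of constraint 4: "Syllables are open: no coda consonants are permitted."
The remaining constraints (1, 2, 3) are satisfied.

4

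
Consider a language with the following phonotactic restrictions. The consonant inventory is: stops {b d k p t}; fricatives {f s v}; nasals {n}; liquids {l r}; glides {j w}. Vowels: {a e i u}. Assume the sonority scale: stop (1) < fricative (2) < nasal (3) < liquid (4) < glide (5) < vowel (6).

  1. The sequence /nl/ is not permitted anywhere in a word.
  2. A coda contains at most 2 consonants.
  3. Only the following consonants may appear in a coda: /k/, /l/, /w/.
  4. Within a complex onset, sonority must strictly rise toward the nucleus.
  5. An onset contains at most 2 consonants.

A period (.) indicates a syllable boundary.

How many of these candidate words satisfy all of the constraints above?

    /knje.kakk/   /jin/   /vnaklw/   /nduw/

/knje.kakk/ — violates constraint 5: syllable 1 onset /knj/ has 3 consonants (> 2) → ill-formed
/jin/ — violates constraint 3: syllable 1 coda contains /n/, which is not a licensed coda consonant → ill-formed
/vnaklw/ — violates constraint 2: syllable 1 coda /klw/ has 3 consonants (> 2) → ill-formed
/nduw/ — violates constraint 4: syllable 1 onset /nd/: /n/ (nasal, 3) → /d/ (stop, 1) does not rise → ill-formed
No form is well-formed → 0.

0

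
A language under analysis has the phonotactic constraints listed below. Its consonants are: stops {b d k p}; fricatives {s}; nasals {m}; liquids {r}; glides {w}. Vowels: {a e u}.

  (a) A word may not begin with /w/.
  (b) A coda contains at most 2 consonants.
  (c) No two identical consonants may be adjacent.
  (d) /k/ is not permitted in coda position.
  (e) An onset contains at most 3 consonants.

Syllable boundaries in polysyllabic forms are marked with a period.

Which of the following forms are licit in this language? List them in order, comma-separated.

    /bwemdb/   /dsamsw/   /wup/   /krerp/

/krerp/

/bwemdb/ — violates constraint (b): syllable 1 coda /mdb/ has 3 consonants (> 2) → illicit
/dsamsw/ — violates constraint (b): syllable 1 coda /msw/ has 3 consonants (> 2) → illicit
/wup/ — violates constraint (a): word begins with /w/ → illicit
/krerp/ — σ1 onset /kr/ (2C), coda /rp/ (2C) ok → licit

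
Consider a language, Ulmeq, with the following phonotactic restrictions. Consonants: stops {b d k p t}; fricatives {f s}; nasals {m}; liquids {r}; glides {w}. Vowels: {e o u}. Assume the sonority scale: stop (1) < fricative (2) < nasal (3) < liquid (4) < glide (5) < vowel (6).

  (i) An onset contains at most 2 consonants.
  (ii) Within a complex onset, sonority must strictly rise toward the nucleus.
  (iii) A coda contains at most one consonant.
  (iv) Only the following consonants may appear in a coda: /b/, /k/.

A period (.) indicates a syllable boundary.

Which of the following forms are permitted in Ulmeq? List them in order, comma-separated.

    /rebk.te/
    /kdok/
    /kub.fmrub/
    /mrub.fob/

/rebk.te/ — violates constraint (iii): syllable 1 coda /bk/ has 2 consonants (> 1) → not permitted
/kdok/ — violates constraint (ii): syllable 1 onset /kd/: /k/ (stop, 1) → /d/ (stop, 1) does not rise → not permitted
/kub.fmrub/ — violates constraint (i): syllable 2 onset /fmr/ has 3 consonants (> 2) → not permitted
/mrub.fob/ — σ1 onset /mr/ (3→4 rises), coda /b/ ok; σ2 onset /f/, coda /b/ ok → permitted

/mrub.fob/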